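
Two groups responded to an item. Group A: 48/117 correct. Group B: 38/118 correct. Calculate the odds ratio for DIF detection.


Odds_A = 48/69 = 0.6957
Odds_B = 38/80 = 0.475
OR = Odds_A / Odds_B = 0.6957 / 0.475
Exactly, OR = (48 * 80) / (69 * 38) = 3840 / 2622
OR = 1.4645

1.4645


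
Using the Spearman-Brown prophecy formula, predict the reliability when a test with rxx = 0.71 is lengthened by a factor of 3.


r_new = (n * rxx) / (1 + (n-1) * rxx)
r_new = (3 * 0.71) / (1 + 2 * 0.71)
r_new = 2.13 / 2.42
r_new = 0.8802

0.8802


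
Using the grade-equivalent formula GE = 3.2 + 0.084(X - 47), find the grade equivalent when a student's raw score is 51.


raw - median = 51 - 47 = 4
slope * diff = 0.084 * 4 = 0.336
GE = 3.2 + 0.336
GE = 3.536

3.536


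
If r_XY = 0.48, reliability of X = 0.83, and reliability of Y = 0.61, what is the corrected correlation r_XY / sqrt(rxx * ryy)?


r_corrected = rxy / sqrt(rxx * ryy)
= 0.48 / sqrt(0.83 * 0.61)
= 0.48 / sqrt(0.5063)
= 0.48 / 0.711548
r_corrected = 0.6746

0.6746


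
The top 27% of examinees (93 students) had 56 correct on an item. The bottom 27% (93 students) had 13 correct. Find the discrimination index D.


p_upper = 56/93 = 0.6022
p_lower = 13/93 = 0.1398
D = 0.6022 - 0.1398 = 0.4624

0.4624


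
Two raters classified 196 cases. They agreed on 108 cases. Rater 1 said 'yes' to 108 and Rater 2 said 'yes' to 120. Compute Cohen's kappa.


P_o = 108/196 = 0.55102
P_e = (108*120 + 88*76) / 38416 = 0.511454
kappa = (P_o - P_e) / (1 - P_e)
kappa = (0.55102 - 0.511454) / (1 - 0.511454)
kappa = 0.081

0.081


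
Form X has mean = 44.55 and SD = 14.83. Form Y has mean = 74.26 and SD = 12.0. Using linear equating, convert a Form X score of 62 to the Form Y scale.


slope = SD_Y / SD_X = 12.0 / 14.83 ~ 0.8092
intercept = mean_Y - slope * mean_X = 74.26 - (12.0 / 14.83) * 44.55 ~ 38.2114
Y = slope * X + intercept. To avoid rounding drift from the rounded slope/intercept, evaluate the equivalent form Y = mean_Y + SD_Y * (X - mean_X) / SD_X at full precision:
Y = 74.26 + 12.0 * (62 - 44.55) / 14.83
Y = 74.26 + 12.0 * 17.45 / 14.83
Y = 74.26 + 209.4 / 14.83
Y = 74.26 + 14.12
Y = 88.38

88.38


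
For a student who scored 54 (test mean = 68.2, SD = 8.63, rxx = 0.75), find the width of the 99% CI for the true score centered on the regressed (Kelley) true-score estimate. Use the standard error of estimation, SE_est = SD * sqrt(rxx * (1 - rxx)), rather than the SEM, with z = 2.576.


True score estimate = 0.75*54 + 0.25*68.2 = 57.55
SE_est = SD * sqrt(rxx * (1 - rxx)) = 8.63 * sqrt(0.75 * 0.25) = 8.63 * sqrt(0.1875) = 3.7369
CI = T_est +/- z * SE_est, so width = 2 * z * SE_est = 2 * 2.576 * 3.7369
Width = 19.2525

19.2525


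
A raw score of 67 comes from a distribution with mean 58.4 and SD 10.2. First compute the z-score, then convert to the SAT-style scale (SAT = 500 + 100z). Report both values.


z = (X - mean) / SD = (67 - 58.4) / 10.2
z = 8.6 / 10.2
z = 0.8431
SAT-scale = SAT = 500 + 100z
Carry z at full precision (z = 8.6 / 10.2) into the conversion:
SAT-scale = 500 + 100 * (8.6 / 10.2) = 500 + 860 / 10.2
SAT-scale = 500 + 84.3137
SAT-scale = 584.3137

584.3137


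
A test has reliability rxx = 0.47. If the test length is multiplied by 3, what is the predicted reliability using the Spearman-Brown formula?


r_new = (n * rxx) / (1 + (n-1) * rxx)
r_new = (3 * 0.47) / (1 + 2 * 0.47)
r_new = 1.41 / 1.94
r_new = 0.7268

0.7268


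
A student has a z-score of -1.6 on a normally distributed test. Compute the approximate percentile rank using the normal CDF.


CDF(z) = 0.5 * (1 + erf(z/sqrt(2)))
erf(-1.1314) = -0.8904
CDF = 0.0548
Percentile rank = 0.0548 * 100 = 5.48

5.48


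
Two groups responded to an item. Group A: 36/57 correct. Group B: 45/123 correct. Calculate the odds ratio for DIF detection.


Odds_A = 36/21 = 1.7143
Odds_B = 45/78 = 0.5769
OR = Odds_A / Odds_B = 1.7143 / 0.5769
Exactly, OR = (36 * 78) / (21 * 45) = 2808 / 945
OR = 2.9714

2.9714


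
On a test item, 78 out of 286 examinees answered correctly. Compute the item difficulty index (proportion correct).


Item difficulty p = number correct / total examinees
p = 78 / 286
p = 0.2727

0.2727


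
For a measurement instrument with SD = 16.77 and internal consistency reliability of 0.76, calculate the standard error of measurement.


SEM = SD * sqrt(1 - rxx)
SEM = 16.77 * sqrt(1 - 0.76)
SEM = 16.77 * sqrt(0.24) = 16.77 * 0.489898
SEM = 8.2156

8.2156


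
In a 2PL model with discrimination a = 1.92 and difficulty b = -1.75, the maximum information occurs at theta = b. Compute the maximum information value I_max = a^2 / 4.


For 2PL, max info at theta = b = -1.75
I_max = a^2 / 4 = 1.92^2 / 4
= 3.6864 / 4
I_max = 0.9216

0.9216


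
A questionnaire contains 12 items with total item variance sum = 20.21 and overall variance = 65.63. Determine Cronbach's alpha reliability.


alpha = (k/(k-1)) * (1 - sum(si^2)/s_total^2)
= (12/11) * (1 - 20.21/65.63)
alpha = 0.755

0.755


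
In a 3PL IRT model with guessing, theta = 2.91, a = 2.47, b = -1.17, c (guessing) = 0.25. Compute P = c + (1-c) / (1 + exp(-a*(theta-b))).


logit = 2.47*(2.91 - -1.17) = 10.0776
P* = 1/(1 + exp(-10.0776)) = 1.0
P = 0.25 + (1 - 0.25) * 1.0
P = 1.0

1.0


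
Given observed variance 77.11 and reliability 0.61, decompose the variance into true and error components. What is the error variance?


var_true = rxx * var_obs = 0.61 * 77.11 = 47.0371
var_error = var_obs - var_true
var_error = 77.11 - 47.0371
var_error = 30.0729

30.0729


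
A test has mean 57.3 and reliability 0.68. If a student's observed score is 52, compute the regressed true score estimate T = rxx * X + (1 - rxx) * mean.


T_est = rxx * X + (1 - rxx) * mean
T_est = 0.68 * 52 + 0.32 * 57.3
T_est = 35.36 + 18.336
T_est = 53.696

53.696


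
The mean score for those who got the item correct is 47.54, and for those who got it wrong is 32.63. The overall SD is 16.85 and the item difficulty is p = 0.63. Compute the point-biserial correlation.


q = 1 - p = 0.37
rpb = ((M1 - M0) / SD) * sqrt(p * q)
rpb = ((47.54 - 32.63) / 16.85) * sqrt(0.63 * 0.37)
rpb = 0.4272

0.4272


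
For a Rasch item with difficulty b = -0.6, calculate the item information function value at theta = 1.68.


P = 1/(1+exp(-(1.68--0.6))) = 0.9072
I = P*(1-P) = 0.9072 * 0.0928
I = 0.0842

0.0842


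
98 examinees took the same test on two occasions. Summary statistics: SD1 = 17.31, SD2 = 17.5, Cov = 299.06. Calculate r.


r = cov(X,Y) / (SD_X * SD_Y)
r = 299.06 / (17.31 * 17.5)
r = 299.06 / 302.925
r = 0.9872

0.9872


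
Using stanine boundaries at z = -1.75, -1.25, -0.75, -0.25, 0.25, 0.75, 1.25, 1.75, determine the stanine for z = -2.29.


Stanine boundaries: [-1.75, -1.25, -0.75, -0.25, 0.25, 0.75, 1.25, 1.75]
z = -2.29
Check each boundary:
  z < -1.75
  z < -1.25
  z < -0.75
  z < -0.25
  z < 0.25
  z < 0.75
  z < 1.25
  z < 1.75
Highest qualifying boundary gives stanine = 1

1


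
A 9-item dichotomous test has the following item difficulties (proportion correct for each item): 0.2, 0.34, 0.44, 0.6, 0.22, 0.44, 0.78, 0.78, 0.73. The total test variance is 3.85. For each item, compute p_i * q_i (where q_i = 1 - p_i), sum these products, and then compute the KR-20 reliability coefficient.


For each item, compute p_i * q_i:
  Item 1: 0.2 * 0.8 = 0.16
  Item 2: 0.34 * 0.66 = 0.2244
  Item 3: 0.44 * 0.56 = 0.2464
  Item 4: 0.6 * 0.4 = 0.24
  Item 5: 0.22 * 0.78 = 0.1716
  Item 6: 0.44 * 0.56 = 0.2464
  Item 7: 0.78 * 0.22 = 0.1716
  Item 8: 0.78 * 0.22 = 0.1716
  Item 9: 0.73 * 0.27 = 0.1971
Sum(p_i * q_i) = 0.16 + 0.2244 + 0.2464 + 0.24 + 0.1716 + 0.2464 + 0.1716 + 0.1716 + 0.1971 = 1.8291
KR-20 = (k/(k-1)) * (1 - Sum(p_i*q_i) / Var_total)
= (9/8) * (1 - 1.8291/3.85)
= 1.125 * 0.5249
KR-20 = 0.5905

0.5905


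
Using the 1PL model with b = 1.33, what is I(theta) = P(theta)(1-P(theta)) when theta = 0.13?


P = 1/(1+exp(-(0.13-1.33))) = 0.2315
I = P*(1-P) = 0.2315 * 0.7685
I = 0.1779

0.1779


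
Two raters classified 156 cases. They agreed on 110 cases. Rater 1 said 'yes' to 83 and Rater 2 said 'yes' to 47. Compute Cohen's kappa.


P_o = 110/156 = 0.705128
P_e = (83*47 + 73*109) / 24336 = 0.487262
kappa = (P_o - P_e) / (1 - P_e)
kappa = (0.705128 - 0.487262) / (1 - 0.487262)
kappa = 0.4249

0.4249


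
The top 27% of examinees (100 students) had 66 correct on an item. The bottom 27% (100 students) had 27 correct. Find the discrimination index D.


p_upper = 66/100 = 0.66
p_lower = 27/100 = 0.27
D = 0.66 - 0.27 = 0.39

0.39


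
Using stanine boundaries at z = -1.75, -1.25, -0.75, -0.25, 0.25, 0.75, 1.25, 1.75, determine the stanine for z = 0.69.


Stanine boundaries: [-1.75, -1.25, -0.75, -0.25, 0.25, 0.75, 1.25, 1.75]
z = 0.69
Check each boundary:
  z >= -1.75 -> could be stanine 2
  z >= -1.25 -> could be stanine 3
  z >= -0.75 -> could be stanine 4
  z >= -0.25 -> could be stanine 5
  z >= 0.25 -> could be stanine 6
  z < 0.75
  z < 1.25
  z < 1.75
Highest qualifying boundary gives stanine = 6

6


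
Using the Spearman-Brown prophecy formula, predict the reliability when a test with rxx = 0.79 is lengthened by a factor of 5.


r_new = (n * rxx) / (1 + (n-1) * rxx)
r_new = (5 * 0.79) / (1 + 4 * 0.79)
r_new = 3.95 / 4.16
r_new = 0.9495

0.9495


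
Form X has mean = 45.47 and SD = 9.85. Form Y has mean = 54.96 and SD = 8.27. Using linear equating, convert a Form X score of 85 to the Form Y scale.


slope = SD_Y / SD_X = 8.27 / 9.85 ~ 0.8396
intercept = mean_Y - slope * mean_X = 54.96 - (8.27 / 9.85) * 45.47 ~ 16.7837
Y = slope * X + intercept. To avoid rounding drift from the rounded slope/intercept, evaluate the equivalent form Y = mean_Y + SD_Y * (X - mean_X) / SD_X at full precision:
Y = 54.96 + 8.27 * (85 - 45.47) / 9.85
Y = 54.96 + 8.27 * 39.53 / 9.85
Y = 54.96 + 326.9131 / 9.85
Y = 54.96 + 33.1891
Y = 88.1491

88.1491


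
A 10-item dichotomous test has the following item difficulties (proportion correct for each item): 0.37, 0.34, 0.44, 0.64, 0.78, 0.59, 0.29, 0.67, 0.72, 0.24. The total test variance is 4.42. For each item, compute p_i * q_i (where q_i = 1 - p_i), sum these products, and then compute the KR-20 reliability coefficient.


For each item, compute p_i * q_i:
  Item 1: 0.37 * 0.63 = 0.2331
  Item 2: 0.34 * 0.66 = 0.2244
  Item 3: 0.44 * 0.56 = 0.2464
  Item 4: 0.64 * 0.36 = 0.2304
  Item 5: 0.78 * 0.22 = 0.1716
  Item 6: 0.59 * 0.41 = 0.2419
  Item 7: 0.29 * 0.71 = 0.2059
  Item 8: 0.67 * 0.33 = 0.2211
  Item 9: 0.72 * 0.28 = 0.2016
  Item 10: 0.24 * 0.76 = 0.1824
Sum(p_i * q_i) = 0.2331 + 0.2244 + 0.2464 + 0.2304 + 0.1716 + 0.2419 + 0.2059 + 0.2211 + 0.2016 + 0.1824 = 2.1588
KR-20 = (k/(k-1)) * (1 - Sum(p_i*q_i) / Var_total)
= (10/9) * (1 - 2.1588/4.42)
= 1.1111 * 0.5116
KR-20 = 0.5684

0.5684


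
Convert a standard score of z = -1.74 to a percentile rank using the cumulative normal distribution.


CDF(z) = 0.5 * (1 + erf(z/sqrt(2)))
erf(-1.2304) = -0.9181
CDF = 0.0409
Percentile rank = 0.0409 * 100 = 4.09

4.09


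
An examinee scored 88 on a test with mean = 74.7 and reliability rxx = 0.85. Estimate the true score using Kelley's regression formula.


T_est = rxx * X + (1 - rxx) * mean
T_est = 0.85 * 88 + 0.15 * 74.7
T_est = 74.8 + 11.205
T_est = 86.005

86.005


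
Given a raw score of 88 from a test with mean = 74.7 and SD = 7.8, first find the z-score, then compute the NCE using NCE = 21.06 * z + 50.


z = (X - mean) / SD = (88 - 74.7) / 7.8
z = 13.3 / 7.8
z = 1.7051
NCE = NCE = 21.06z + 50
Carry z at full precision (z = 13.3 / 7.8) into the conversion:
NCE = 21.06 * (13.3 / 7.8) + 50 = 280.098 / 7.8 + 50
NCE = 35.91 + 50
NCE = 85.91

85.91


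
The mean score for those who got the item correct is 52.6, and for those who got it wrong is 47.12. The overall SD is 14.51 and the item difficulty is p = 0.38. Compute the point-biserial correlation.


q = 1 - p = 0.62
rpb = ((M1 - M0) / SD) * sqrt(p * q)
rpb = ((52.6 - 47.12) / 14.51) * sqrt(0.38 * 0.62)
rpb = 0.1833

0.1833


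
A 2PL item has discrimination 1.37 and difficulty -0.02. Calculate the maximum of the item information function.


For 2PL, max info at theta = b = -0.02
I_max = a^2 / 4 = 1.37^2 / 4
= 1.8769 / 4
I_max = 0.4692

0.4692


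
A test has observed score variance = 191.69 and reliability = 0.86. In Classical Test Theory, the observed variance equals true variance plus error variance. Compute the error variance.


var_true = rxx * var_obs = 0.86 * 191.69 = 164.8534
var_error = var_obs - var_true
var_error = 191.69 - 164.8534
var_error = 26.8366

26.8366


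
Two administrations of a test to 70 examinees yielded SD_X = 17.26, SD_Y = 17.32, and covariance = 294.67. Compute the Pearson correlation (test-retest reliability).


r = cov(X,Y) / (SD_X * SD_Y)
r = 294.67 / (17.26 * 17.32)
r = 294.67 / 298.9432
r = 0.9857

0.9857


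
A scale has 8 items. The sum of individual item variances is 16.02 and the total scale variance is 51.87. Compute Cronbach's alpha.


alpha = (k/(k-1)) * (1 - sum(si^2)/s_total^2)
= (8/7) * (1 - 16.02/51.87)
alpha = 0.7899

0.7899


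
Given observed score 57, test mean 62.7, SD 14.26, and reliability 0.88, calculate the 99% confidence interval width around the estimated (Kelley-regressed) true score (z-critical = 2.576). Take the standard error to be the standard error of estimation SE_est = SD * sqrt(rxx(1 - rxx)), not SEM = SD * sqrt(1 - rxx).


True score estimate = 0.88*57 + 0.12*62.7 = 57.684
SE_est = SD * sqrt(rxx * (1 - rxx)) = 14.26 * sqrt(0.88 * 0.12) = 14.26 * sqrt(0.1056) = 4.633952
CI = T_est +/- z * SE_est, so width = 2 * z * SE_est = 2 * 2.576 * 4.633952
Width = 23.8741

23.8741


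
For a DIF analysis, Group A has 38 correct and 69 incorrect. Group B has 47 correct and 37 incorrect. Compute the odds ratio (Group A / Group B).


Odds_A = 38/69 = 0.5507
Odds_B = 47/37 = 1.2703
OR = Odds_A / Odds_B = 0.5507 / 1.2703
Exactly, OR = (38 * 37) / (69 * 47) = 1406 / 3243
OR = 0.4335

0.4335


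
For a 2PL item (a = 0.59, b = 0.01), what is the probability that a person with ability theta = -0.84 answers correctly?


a*(theta - b) = 0.59 * (-0.84 - 0.01) = -0.5015
exp(--0.5015) = 1.6512
P = 1 / (1 + 1.6512)
P = 0.3772

0.3772


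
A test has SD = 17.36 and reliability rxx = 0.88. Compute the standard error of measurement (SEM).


SEM = SD * sqrt(1 - rxx)
SEM = 17.36 * sqrt(1 - 0.88)
SEM = 17.36 * sqrt(0.12) = 17.36 * 0.34641
SEM = 6.0137

6.0137


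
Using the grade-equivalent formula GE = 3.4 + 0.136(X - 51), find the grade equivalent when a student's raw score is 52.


raw - median = 52 - 51 = 1
slope * diff = 0.136 * 1 = 0.136
GE = 3.4 + 0.136
GE = 3.536

3.536


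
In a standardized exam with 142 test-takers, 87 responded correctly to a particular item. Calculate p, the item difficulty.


Item difficulty p = number correct / total examinees
p = 87 / 142
p = 0.6127

0.6127


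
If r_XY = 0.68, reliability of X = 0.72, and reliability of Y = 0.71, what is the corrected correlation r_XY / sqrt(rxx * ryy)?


r_corrected = rxy / sqrt(rxx * ryy)
= 0.68 / sqrt(0.72 * 0.71)
= 0.68 / sqrt(0.5112)
= 0.68 / 0.714983
r_corrected = 0.9511

0.9511


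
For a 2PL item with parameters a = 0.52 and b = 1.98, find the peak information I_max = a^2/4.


For 2PL, max info at theta = b = 1.98
I_max = a^2 / 4 = 0.52^2 / 4
= 0.2704 / 4
I_max = 0.0676

0.0676


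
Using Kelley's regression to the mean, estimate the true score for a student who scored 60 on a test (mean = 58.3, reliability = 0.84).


T_est = rxx * X + (1 - rxx) * mean
T_est = 0.84 * 60 + 0.16 * 58.3
T_est = 50.4 + 9.328
T_est = 59.728

59.728


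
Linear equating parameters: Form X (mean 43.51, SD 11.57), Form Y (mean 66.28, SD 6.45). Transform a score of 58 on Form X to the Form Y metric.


slope = SD_Y / SD_X = 6.45 / 11.57 ~ 0.5575
intercept = mean_Y - slope * mean_X = 66.28 - (6.45 / 11.57) * 43.51 ~ 42.0242
Y = slope * X + intercept. To avoid rounding drift from the rounded slope/intercept, evaluate the equivalent form Y = mean_Y + SD_Y * (X - mean_X) / SD_X at full precision:
Y = 66.28 + 6.45 * (58 - 43.51) / 11.57
Y = 66.28 + 6.45 * 14.49 / 11.57
Y = 66.28 + 93.4605 / 11.57
Y = 66.28 + 8.0778
Y = 74.3578

74.3578


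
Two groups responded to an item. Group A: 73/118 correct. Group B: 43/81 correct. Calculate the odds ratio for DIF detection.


Odds_A = 73/45 = 1.6222
Odds_B = 43/38 = 1.1316
OR = Odds_A / Odds_B = 1.6222 / 1.1316
Exactly, OR = (73 * 38) / (45 * 43) = 2774 / 1935
OR = 1.4336

1.4336


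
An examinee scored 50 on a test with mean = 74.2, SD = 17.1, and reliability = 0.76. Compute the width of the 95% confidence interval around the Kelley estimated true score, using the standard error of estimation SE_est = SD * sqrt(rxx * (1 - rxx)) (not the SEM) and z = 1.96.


True score estimate = 0.76*50 + 0.24*74.2 = 55.808
SE_est = SD * sqrt(rxx * (1 - rxx)) = 17.1 * sqrt(0.76 * 0.24) = 17.1 * sqrt(0.1824) = 7.303122
CI = T_est +/- z * SE_est, so width = 2 * z * SE_est = 2 * 1.96 * 7.303122
Width = 28.6282

28.6282


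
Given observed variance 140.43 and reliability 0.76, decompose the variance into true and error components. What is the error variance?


var_true = rxx * var_obs = 0.76 * 140.43 = 106.7268
var_error = var_obs - var_true
var_error = 140.43 - 106.7268
var_error = 33.7032

33.7032


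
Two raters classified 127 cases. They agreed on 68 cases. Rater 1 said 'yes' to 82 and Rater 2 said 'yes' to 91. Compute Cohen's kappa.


P_o = 68/127 = 0.535433
P_e = (82*91 + 45*36) / 16129 = 0.563085
kappa = (P_o - P_e) / (1 - P_e)
kappa = (0.535433 - 0.563085) / (1 - 0.563085)
kappa = -0.0633

-0.0633


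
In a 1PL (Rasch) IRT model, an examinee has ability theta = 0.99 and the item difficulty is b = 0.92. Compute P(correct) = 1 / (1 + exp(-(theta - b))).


theta - b = 0.99 - 0.92 = 0.07
exp(-(theta - b)) = exp(-0.07) = 0.9324
P = 1 / (1 + 0.9324)
P = 0.5175

0.5175


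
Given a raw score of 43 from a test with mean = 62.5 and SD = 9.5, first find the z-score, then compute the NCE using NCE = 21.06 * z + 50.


z = (X - mean) / SD = (43 - 62.5) / 9.5
z = -19.5 / 9.5
z = -2.0526
NCE = NCE = 21.06z + 50
Carry z at full precision (z = -19.5 / 9.5) into the conversion:
NCE = 21.06 * (-19.5 / 9.5) + 50 = -410.67 / 9.5 + 50
NCE = -43.2284 + 50
NCE = 6.7716

6.7716


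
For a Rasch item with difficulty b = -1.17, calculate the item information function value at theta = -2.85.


P = 1/(1+exp(-(-2.85--1.17))) = 0.1571
I = P*(1-P) = 0.1571 * 0.8429
I = 0.1324

0.1324


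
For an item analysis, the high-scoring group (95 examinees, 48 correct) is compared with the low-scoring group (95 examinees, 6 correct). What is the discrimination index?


p_upper = 48/95 = 0.5053
p_lower = 6/95 = 0.0632
D = 0.5053 - 0.0632 = 0.4421

0.4421


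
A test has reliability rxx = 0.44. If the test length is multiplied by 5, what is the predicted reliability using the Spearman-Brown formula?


r_new = (n * rxx) / (1 + (n-1) * rxx)
r_new = (5 * 0.44) / (1 + 4 * 0.44)
r_new = 2.2 / 2.76
r_new = 0.7971

0.7971


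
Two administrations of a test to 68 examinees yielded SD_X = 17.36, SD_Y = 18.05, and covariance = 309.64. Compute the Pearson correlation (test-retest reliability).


r = cov(X,Y) / (SD_X * SD_Y)
r = 309.64 / (17.36 * 18.05)
r = 309.64 / 313.348
r = 0.9882

0.9882


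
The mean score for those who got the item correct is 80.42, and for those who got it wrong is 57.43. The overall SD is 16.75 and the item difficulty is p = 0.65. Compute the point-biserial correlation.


q = 1 - p = 0.35
rpb = ((M1 - M0) / SD) * sqrt(p * q)
rpb = ((80.42 - 57.43) / 16.75) * sqrt(0.65 * 0.35)
rpb = 0.6547

0.6547


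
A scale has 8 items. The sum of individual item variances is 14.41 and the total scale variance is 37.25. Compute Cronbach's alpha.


alpha = (k/(k-1)) * (1 - sum(si^2)/s_total^2)
= (8/7) * (1 - 14.41/37.25)
alpha = 0.7007

0.7007


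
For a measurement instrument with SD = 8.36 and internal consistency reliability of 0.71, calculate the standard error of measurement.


SEM = SD * sqrt(1 - rxx)
SEM = 8.36 * sqrt(1 - 0.71)
SEM = 8.36 * sqrt(0.29) = 8.36 * 0.538516
SEM = 4.502

4.502


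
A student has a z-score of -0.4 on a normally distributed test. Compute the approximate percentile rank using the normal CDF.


CDF(z) = 0.5 * (1 + erf(z/sqrt(2)))
erf(-0.2828) = -0.3108
CDF = 0.3446
Percentile rank = 0.3446 * 100 = 34.46

34.46


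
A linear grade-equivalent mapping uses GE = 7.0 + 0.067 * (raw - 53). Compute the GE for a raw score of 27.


raw - median = 27 - 53 = -26
slope * diff = 0.067 * -26 = -1.742
GE = 7.0 + -1.742
GE = 5.258

5.258


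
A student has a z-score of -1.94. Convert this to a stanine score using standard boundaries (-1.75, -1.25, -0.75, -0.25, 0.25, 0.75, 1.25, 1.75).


Stanine boundaries: [-1.75, -1.25, -0.75, -0.25, 0.25, 0.75, 1.25, 1.75]
z = -1.94
Check each boundary:
  z < -1.75
  z < -1.25
  z < -0.75
  z < -0.25
  z < 0.25
  z < 0.75
  z < 1.25
  z < 1.75
Highest qualifying boundary gives stanine = 1

1


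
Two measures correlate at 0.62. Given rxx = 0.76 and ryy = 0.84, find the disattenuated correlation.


r_corrected = rxy / sqrt(rxx * ryy)
= 0.62 / sqrt(0.76 * 0.84)
= 0.62 / sqrt(0.6384)
= 0.62 / 0.798999
r_corrected = 0.776

0.776


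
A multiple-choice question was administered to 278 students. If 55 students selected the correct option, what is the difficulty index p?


Item difficulty p = number correct / total examinees
p = 55 / 278
p = 0.1978

0.1978


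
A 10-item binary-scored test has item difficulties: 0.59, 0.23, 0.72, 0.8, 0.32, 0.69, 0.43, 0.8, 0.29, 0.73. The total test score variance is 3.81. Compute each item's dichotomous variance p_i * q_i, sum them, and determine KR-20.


For each item, compute p_i * q_i:
  Item 1: 0.59 * 0.41 = 0.2419
  Item 2: 0.23 * 0.77 = 0.1771
  Item 3: 0.72 * 0.28 = 0.2016
  Item 4: 0.8 * 0.2 = 0.16
  Item 5: 0.32 * 0.68 = 0.2176
  Item 6: 0.69 * 0.31 = 0.2139
  Item 7: 0.43 * 0.57 = 0.2451
  Item 8: 0.8 * 0.2 = 0.16
  Item 9: 0.29 * 0.71 = 0.2059
  Item 10: 0.73 * 0.27 = 0.1971
Sum(p_i * q_i) = 0.2419 + 0.1771 + 0.2016 + 0.16 + 0.2176 + 0.2139 + 0.2451 + 0.16 + 0.2059 + 0.1971 = 2.0202
KR-20 = (k/(k-1)) * (1 - Sum(p_i*q_i) / Var_total)
= (10/9) * (1 - 2.0202/3.81)
= 1.1111 * 0.4698
KR-20 = 0.522

0.522


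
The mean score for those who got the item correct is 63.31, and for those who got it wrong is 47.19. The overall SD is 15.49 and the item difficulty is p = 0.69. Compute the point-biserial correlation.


q = 1 - p = 0.31
rpb = ((M1 - M0) / SD) * sqrt(p * q)
rpb = ((63.31 - 47.19) / 15.49) * sqrt(0.69 * 0.31)
rpb = 0.4813

0.4813


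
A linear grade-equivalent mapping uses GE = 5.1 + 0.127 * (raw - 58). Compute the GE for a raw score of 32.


raw - median = 32 - 58 = -26
slope * diff = 0.127 * -26 = -3.302
GE = 5.1 + -3.302
GE = 1.798

1.798


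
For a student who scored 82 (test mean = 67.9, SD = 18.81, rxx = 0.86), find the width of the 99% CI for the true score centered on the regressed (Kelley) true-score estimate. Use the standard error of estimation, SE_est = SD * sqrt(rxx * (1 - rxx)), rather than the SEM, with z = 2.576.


True score estimate = 0.86*82 + 0.14*67.9 = 80.026
SE_est = SD * sqrt(rxx * (1 - rxx)) = 18.81 * sqrt(0.86 * 0.14) = 18.81 * sqrt(0.1204) = 6.526826
CI = T_est +/- z * SE_est, so width = 2 * z * SE_est = 2 * 2.576 * 6.526826
Width = 33.6262

33.6262


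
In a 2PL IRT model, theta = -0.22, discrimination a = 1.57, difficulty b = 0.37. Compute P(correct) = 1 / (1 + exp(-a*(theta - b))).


a*(theta - b) = 1.57 * (-0.22 - 0.37) = -0.9263
exp(--0.9263) = 2.5251
P = 1 / (1 + 2.5251)
P = 0.2837

0.2837


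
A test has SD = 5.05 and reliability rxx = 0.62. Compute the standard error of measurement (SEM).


SEM = SD * sqrt(1 - rxx)
SEM = 5.05 * sqrt(1 - 0.62)
SEM = 5.05 * sqrt(0.38) = 5.05 * 0.616441
SEM = 3.113

3.113


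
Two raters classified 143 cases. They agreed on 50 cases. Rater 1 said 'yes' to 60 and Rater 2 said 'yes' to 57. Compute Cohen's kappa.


P_o = 50/143 = 0.34965
P_e = (60*57 + 83*86) / 20449 = 0.516309
kappa = (P_o - P_e) / (1 - P_e)
kappa = (0.34965 - 0.516309) / (1 - 0.516309)
kappa = -0.3446

-0.3446


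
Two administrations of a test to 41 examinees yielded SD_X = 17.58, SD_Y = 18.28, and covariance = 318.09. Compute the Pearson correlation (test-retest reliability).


r = cov(X,Y) / (SD_X * SD_Y)
r = 318.09 / (17.58 * 18.28)
r = 318.09 / 321.3624
r = 0.9898

0.9898


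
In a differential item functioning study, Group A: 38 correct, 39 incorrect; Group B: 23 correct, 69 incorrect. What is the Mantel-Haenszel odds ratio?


Odds_A = 38/39 = 0.9744
Odds_B = 23/69 = 0.3333
OR = Odds_A / Odds_B = 0.9744 / 0.3333
Exactly, OR = (38 * 69) / (39 * 23) = 2622 / 897
OR = 2.9231

2.9231


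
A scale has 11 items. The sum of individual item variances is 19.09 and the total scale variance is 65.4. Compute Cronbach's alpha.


alpha = (k/(k-1)) * (1 - sum(si^2)/s_total^2)
= (11/10) * (1 - 19.09/65.4)
alpha = 0.7789

0.7789


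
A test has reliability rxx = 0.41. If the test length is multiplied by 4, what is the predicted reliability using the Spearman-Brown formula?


r_new = (n * rxx) / (1 + (n-1) * rxx)
r_new = (4 * 0.41) / (1 + 3 * 0.41)
r_new = 1.64 / 2.23
r_new = 0.7354

0.7354


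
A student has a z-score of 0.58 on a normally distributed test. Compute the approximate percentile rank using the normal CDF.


CDF(z) = 0.5 * (1 + erf(z/sqrt(2)))
erf(0.4101) = 0.4381
CDF = 0.719
Percentile rank = 0.719 * 100 = 71.9

71.9


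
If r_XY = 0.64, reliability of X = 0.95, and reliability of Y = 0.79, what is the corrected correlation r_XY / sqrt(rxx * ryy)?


r_corrected = rxy / sqrt(rxx * ryy)
= 0.64 / sqrt(0.95 * 0.79)
= 0.64 / sqrt(0.7505)
= 0.64 / 0.866314
r_corrected = 0.7388

0.7388


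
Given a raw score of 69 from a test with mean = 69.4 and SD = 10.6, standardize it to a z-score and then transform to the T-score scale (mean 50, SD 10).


z = (X - mean) / SD = (69 - 69.4) / 10.6
z = -0.4 / 10.6
z = -0.0377
T-score = T = 50 + 10z
Carry z at full precision (z = -0.4 / 10.6) into the conversion:
T-score = 50 + 10 * (-0.4 / 10.6) = 50 + -4 / 10.6
T-score = 50 + -0.3774
T-score = 49.6226

49.6226


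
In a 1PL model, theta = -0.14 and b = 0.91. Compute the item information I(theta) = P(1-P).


P = 1/(1+exp(-(-0.14-0.91))) = 0.2592
I = P*(1-P) = 0.2592 * 0.7408
I = 0.192

0.192


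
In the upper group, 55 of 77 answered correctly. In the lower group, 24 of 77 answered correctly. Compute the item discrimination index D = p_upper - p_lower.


p_upper = 55/77 = 0.7143
p_lower = 24/77 = 0.3117
D = 0.7143 - 0.3117 = 0.4026

0.4026


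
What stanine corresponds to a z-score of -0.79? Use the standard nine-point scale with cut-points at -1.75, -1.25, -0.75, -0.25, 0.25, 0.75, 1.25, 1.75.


Stanine boundaries: [-1.75, -1.25, -0.75, -0.25, 0.25, 0.75, 1.25, 1.75]
z = -0.79
Check each boundary:
  z >= -1.75 -> could be stanine 2
  z >= -1.25 -> could be stanine 3
  z < -0.75
  z < -0.25
  z < 0.25
  z < 0.75
  z < 1.25
  z < 1.75
Highest qualifying boundary gives stanine = 3

3


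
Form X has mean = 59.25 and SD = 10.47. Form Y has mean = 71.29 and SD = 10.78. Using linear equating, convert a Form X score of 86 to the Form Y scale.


slope = SD_Y / SD_X = 10.78 / 10.47 ~ 1.0296
intercept = mean_Y - slope * mean_X = 71.29 - (10.78 / 10.47) * 59.25 ~ 10.2857
Y = slope * X + intercept. To avoid rounding drift from the rounded slope/intercept, evaluate the equivalent form Y = mean_Y + SD_Y * (X - mean_X) / SD_X at full precision:
Y = 71.29 + 10.78 * (86 - 59.25) / 10.47
Y = 71.29 + 10.78 * 26.75 / 10.47
Y = 71.29 + 288.365 / 10.47
Y = 71.29 + 27.542
Y = 98.832

98.832


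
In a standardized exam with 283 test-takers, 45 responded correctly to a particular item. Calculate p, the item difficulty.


Item difficulty p = number correct / total examinees
p = 45 / 283
p = 0.159

0.159


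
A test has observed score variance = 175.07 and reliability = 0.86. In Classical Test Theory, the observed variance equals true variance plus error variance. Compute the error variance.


var_true = rxx * var_obs = 0.86 * 175.07 = 150.5602
var_error = var_obs - var_true
var_error = 175.07 - 150.5602
var_error = 24.5098

24.5098


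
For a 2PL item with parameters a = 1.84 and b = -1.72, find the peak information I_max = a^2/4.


For 2PL, max info at theta = b = -1.72
I_max = a^2 / 4 = 1.84^2 / 4
= 3.3856 / 4
I_max = 0.8464

0.8464


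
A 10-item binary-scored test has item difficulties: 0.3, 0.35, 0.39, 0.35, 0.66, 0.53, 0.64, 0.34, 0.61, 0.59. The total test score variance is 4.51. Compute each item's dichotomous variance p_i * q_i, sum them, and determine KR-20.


For each item, compute p_i * q_i:
  Item 1: 0.3 * 0.7 = 0.21
  Item 2: 0.35 * 0.65 = 0.2275
  Item 3: 0.39 * 0.61 = 0.2379
  Item 4: 0.35 * 0.65 = 0.2275
  Item 5: 0.66 * 0.34 = 0.2244
  Item 6: 0.53 * 0.47 = 0.2491
  Item 7: 0.64 * 0.36 = 0.2304
  Item 8: 0.34 * 0.66 = 0.2244
  Item 9: 0.61 * 0.39 = 0.2379
  Item 10: 0.59 * 0.41 = 0.2419
Sum(p_i * q_i) = 0.21 + 0.2275 + 0.2379 + 0.2275 + 0.2244 + 0.2491 + 0.2304 + 0.2244 + 0.2379 + 0.2419 = 2.311
KR-20 = (k/(k-1)) * (1 - Sum(p_i*q_i) / Var_total)
= (10/9) * (1 - 2.311/4.51)
= 1.1111 * 0.4876
KR-20 = 0.5418

0.5418


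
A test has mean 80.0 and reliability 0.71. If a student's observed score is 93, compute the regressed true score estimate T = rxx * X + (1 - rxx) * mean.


T_est = rxx * X + (1 - rxx) * mean
T_est = 0.71 * 93 + 0.29 * 80.0
T_est = 66.03 + 23.2
T_est = 89.23

89.23


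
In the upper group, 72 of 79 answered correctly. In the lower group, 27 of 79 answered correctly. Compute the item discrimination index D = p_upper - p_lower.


p_upper = 72/79 = 0.9114
p_lower = 27/79 = 0.3418
D = 0.9114 - 0.3418 = 0.5696

0.5696


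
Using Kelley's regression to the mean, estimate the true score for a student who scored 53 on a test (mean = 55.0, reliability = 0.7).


T_est = rxx * X + (1 - rxx) * mean
T_est = 0.7 * 53 + 0.3 * 55.0
T_est = 37.1 + 16.5
T_est = 53.6

53.6


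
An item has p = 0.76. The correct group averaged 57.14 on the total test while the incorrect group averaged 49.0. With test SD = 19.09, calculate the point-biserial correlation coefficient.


q = 1 - p = 0.24
rpb = ((M1 - M0) / SD) * sqrt(p * q)
rpb = ((57.14 - 49.0) / 19.09) * sqrt(0.76 * 0.24)
rpb = 0.1821

0.1821


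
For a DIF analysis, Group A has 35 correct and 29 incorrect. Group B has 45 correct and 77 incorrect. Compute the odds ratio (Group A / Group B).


Odds_A = 35/29 = 1.2069
Odds_B = 45/77 = 0.5844
OR = Odds_A / Odds_B = 1.2069 / 0.5844
Exactly, OR = (35 * 77) / (29 * 45) = 2695 / 1305
OR = 2.0651

2.0651


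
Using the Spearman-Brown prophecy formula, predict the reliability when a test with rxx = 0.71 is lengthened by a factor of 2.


r_new = (n * rxx) / (1 + (n-1) * rxx)
r_new = (2 * 0.71) / (1 + 1 * 0.71)
r_new = 1.42 / 1.71
r_new = 0.8304

0.8304


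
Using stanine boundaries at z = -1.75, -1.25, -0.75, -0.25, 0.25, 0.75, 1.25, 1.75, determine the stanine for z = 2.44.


Stanine boundaries: [-1.75, -1.25, -0.75, -0.25, 0.25, 0.75, 1.25, 1.75]
z = 2.44
Check each boundary:
  z >= -1.75 -> could be stanine 2
  z >= -1.25 -> could be stanine 3
  z >= -0.75 -> could be stanine 4
  z >= -0.25 -> could be stanine 5
  z >= 0.25 -> could be stanine 6
  z >= 0.75 -> could be stanine 7
  z >= 1.25 -> could be stanine 8
  z >= 1.75 -> could be stanine 9
Highest qualifying boundary gives stanine = 9

9


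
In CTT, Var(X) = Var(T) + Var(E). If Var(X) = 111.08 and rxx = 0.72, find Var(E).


var_true = rxx * var_obs = 0.72 * 111.08 = 79.9776
var_error = var_obs - var_true
var_error = 111.08 - 79.9776
var_error = 31.1024

31.1024


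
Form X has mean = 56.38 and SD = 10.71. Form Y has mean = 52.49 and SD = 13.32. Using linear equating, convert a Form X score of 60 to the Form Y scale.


slope = SD_Y / SD_X = 13.32 / 10.71 ~ 1.2437
intercept = mean_Y - slope * mean_X = 52.49 - (13.32 / 10.71) * 56.38 ~ -17.6297
Y = slope * X + intercept. To avoid rounding drift from the rounded slope/intercept, evaluate the equivalent form Y = mean_Y + SD_Y * (X - mean_X) / SD_X at full precision:
Y = 52.49 + 13.32 * (60 - 56.38) / 10.71
Y = 52.49 + 13.32 * 3.62 / 10.71
Y = 52.49 + 48.2184 / 10.71
Y = 52.49 + 4.5022
Y = 56.9922

56.9922


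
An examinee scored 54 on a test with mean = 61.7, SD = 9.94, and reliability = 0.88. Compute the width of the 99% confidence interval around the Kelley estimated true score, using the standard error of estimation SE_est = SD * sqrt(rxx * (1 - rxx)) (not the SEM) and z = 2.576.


True score estimate = 0.88*54 + 0.12*61.7 = 54.924
SE_est = SD * sqrt(rxx * (1 - rxx)) = 9.94 * sqrt(0.88 * 0.12) = 9.94 * sqrt(0.1056) = 3.230118
CI = T_est +/- z * SE_est, so width = 2 * z * SE_est = 2 * 2.576 * 3.230118
Width = 16.6416

16.6416


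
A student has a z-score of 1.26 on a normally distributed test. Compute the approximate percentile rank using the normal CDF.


CDF(z) = 0.5 * (1 + erf(z/sqrt(2)))
erf(0.891) = 0.7923
CDF = 0.8962
Percentile rank = 0.8962 * 100 = 89.62

89.62


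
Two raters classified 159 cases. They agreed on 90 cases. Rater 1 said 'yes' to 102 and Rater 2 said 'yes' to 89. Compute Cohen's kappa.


P_o = 90/159 = 0.566038
P_e = (102*89 + 57*70) / 25281 = 0.51691
kappa = (P_o - P_e) / (1 - P_e)
kappa = (0.566038 - 0.51691) / (1 - 0.51691)
kappa = 0.1017

0.1017


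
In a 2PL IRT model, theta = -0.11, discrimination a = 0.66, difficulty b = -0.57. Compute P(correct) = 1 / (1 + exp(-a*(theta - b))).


a*(theta - b) = 0.66 * (-0.11 - -0.57) = 0.3036
exp(-0.3036) = 0.7382
P = 1 / (1 + 0.7382)
P = 0.5753

0.5753


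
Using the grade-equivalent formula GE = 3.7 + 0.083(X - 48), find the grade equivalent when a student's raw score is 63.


raw - median = 63 - 48 = 15
slope * diff = 0.083 * 15 = 1.245
GE = 3.7 + 1.245
GE = 4.945

4.945


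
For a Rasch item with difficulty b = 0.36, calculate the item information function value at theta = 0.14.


P = 1/(1+exp(-(0.14-0.36))) = 0.4452
I = P*(1-P) = 0.4452 * 0.5548
I = 0.247

0.247


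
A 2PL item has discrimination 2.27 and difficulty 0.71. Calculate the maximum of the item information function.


For 2PL, max info at theta = b = 0.71
I_max = a^2 / 4 = 2.27^2 / 4
= 5.1529 / 4
I_max = 1.2882

1.2882


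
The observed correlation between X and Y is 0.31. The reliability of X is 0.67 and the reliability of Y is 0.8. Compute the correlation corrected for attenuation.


r_corrected = rxy / sqrt(rxx * ryy)
= 0.31 / sqrt(0.67 * 0.8)
= 0.31 / sqrt(0.536)
= 0.31 / 0.73212
r_corrected = 0.4234

0.4234


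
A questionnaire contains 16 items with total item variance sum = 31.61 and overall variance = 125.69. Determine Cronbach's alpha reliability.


alpha = (k/(k-1)) * (1 - sum(si^2)/s_total^2)
= (16/15) * (1 - 31.61/125.69)
alpha = 0.7984

0.7984


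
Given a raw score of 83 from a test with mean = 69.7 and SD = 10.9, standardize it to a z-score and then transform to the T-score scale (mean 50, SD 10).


z = (X - mean) / SD = (83 - 69.7) / 10.9
z = 13.3 / 10.9
z = 1.2202
T-score = T = 50 + 10z
Carry z at full precision (z = 13.3 / 10.9) into the conversion:
T-score = 50 + 10 * (13.3 / 10.9) = 50 + 133 / 10.9
T-score = 50 + 12.2018
T-score = 62.2018

62.2018


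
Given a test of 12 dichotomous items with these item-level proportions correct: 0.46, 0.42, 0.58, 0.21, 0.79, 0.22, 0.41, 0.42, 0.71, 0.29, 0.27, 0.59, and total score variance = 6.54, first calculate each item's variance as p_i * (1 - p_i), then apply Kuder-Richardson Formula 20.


For each item, compute p_i * q_i:
  Item 1: 0.46 * 0.54 = 0.2484
  Item 2: 0.42 * 0.58 = 0.2436
  Item 3: 0.58 * 0.42 = 0.2436
  Item 4: 0.21 * 0.79 = 0.1659
  Item 5: 0.79 * 0.21 = 0.1659
  Item 6: 0.22 * 0.78 = 0.1716
  Item 7: 0.41 * 0.59 = 0.2419
  Item 8: 0.42 * 0.58 = 0.2436
  Item 9: 0.71 * 0.29 = 0.2059
  Item 10: 0.29 * 0.71 = 0.2059
  Item 11: 0.27 * 0.73 = 0.1971
  Item 12: 0.59 * 0.41 = 0.2419
Sum(p_i * q_i) = 0.2484 + 0.2436 + 0.2436 + 0.1659 + 0.1659 + 0.1716 + 0.2419 + 0.2436 + 0.2059 + 0.2059 + 0.1971 + 0.2419 = 2.5753
KR-20 = (k/(k-1)) * (1 - Sum(p_i*q_i) / Var_total)
= (12/11) * (1 - 2.5753/6.54)
= 1.0909 * 0.6062
KR-20 = 0.6613

0.6613


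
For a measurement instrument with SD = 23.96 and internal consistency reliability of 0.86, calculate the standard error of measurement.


SEM = SD * sqrt(1 - rxx)
SEM = 23.96 * sqrt(1 - 0.86)
SEM = 23.96 * sqrt(0.14) = 23.96 * 0.374166
SEM = 8.965

8.965


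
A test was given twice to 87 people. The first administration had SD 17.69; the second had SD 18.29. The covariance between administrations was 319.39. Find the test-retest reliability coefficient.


r = cov(X,Y) / (SD_X * SD_Y)
r = 319.39 / (17.69 * 18.29)
r = 319.39 / 323.5501
r = 0.9871

0.9871


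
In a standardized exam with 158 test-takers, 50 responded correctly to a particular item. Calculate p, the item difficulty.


Item difficulty p = number correct / total examinees
p = 50 / 158
p = 0.3165

0.3165


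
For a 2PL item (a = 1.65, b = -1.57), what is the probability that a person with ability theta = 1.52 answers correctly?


a*(theta - b) = 1.65 * (1.52 - -1.57) = 5.0985
exp(-5.0985) = 0.0061
P = 1 / (1 + 0.0061)
P = 0.9939

0.9939


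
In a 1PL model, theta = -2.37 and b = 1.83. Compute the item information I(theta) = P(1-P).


P = 1/(1+exp(-(-2.37-1.83))) = 0.0148
I = P*(1-P) = 0.0148 * 0.9852
I = 0.0146

0.0146


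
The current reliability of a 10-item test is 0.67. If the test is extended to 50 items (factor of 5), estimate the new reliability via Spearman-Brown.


r_new = (n * rxx) / (1 + (n-1) * rxx)
r_new = (5 * 0.67) / (1 + 4 * 0.67)
r_new = 3.35 / 3.68
r_new = 0.9103

0.9103


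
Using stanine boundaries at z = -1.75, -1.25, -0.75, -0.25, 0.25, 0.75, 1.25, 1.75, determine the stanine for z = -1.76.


Stanine boundaries: [-1.75, -1.25, -0.75, -0.25, 0.25, 0.75, 1.25, 1.75]
z = -1.76
Check each boundary:
  z < -1.75
  z < -1.25
  z < -0.75
  z < -0.25
  z < 0.25
  z < 0.75
  z < 1.25
  z < 1.75
Highest qualifying boundary gives stanine = 1

1


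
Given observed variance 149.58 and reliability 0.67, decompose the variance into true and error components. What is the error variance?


var_true = rxx * var_obs = 0.67 * 149.58 = 100.2186
var_error = var_obs - var_true
var_error = 149.58 - 100.2186
var_error = 49.3614

49.3614


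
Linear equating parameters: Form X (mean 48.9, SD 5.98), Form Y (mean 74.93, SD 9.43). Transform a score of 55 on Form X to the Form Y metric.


slope = SD_Y / SD_X = 9.43 / 5.98 ~ 1.5769
intercept = mean_Y - slope * mean_X = 74.93 - (9.43 / 5.98) * 48.9 ~ -2.1815
Y = slope * X + intercept. To avoid rounding drift from the rounded slope/intercept, evaluate the equivalent form Y = mean_Y + SD_Y * (X - mean_X) / SD_X at full precision:
Y = 74.93 + 9.43 * (55 - 48.9) / 5.98
Y = 74.93 + 9.43 * 6.1 / 5.98
Y = 74.93 + 57.523 / 5.98
Y = 74.93 + 9.6192
Y = 84.5492

84.5492


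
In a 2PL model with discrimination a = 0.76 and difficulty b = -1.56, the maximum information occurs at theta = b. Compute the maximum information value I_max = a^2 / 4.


For 2PL, max info at theta = b = -1.56
I_max = a^2 / 4 = 0.76^2 / 4
= 0.5776 / 4
I_max = 0.1444

0.1444


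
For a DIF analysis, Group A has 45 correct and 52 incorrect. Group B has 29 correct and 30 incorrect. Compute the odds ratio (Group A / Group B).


Odds_A = 45/52 = 0.8654
Odds_B = 29/30 = 0.9667
OR = Odds_A / Odds_B = 0.8654 / 0.9667
Exactly, OR = (45 * 30) / (52 * 29) = 1350 / 1508
OR = 0.8952

0.8952


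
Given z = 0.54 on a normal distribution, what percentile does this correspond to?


CDF(z) = 0.5 * (1 + erf(z/sqrt(2)))
erf(0.3818) = 0.4108
CDF = 0.7054
Percentile rank = 0.7054 * 100 = 70.54

70.54
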